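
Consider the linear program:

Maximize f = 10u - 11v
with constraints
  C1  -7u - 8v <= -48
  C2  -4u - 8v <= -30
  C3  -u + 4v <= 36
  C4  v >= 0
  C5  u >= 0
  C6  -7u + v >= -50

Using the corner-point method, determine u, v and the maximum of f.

Feasible corners and f = 10u - 11v:
  (6, 3/4) → f = 207/4
  (0, 6) → f = -66
  (43/6, 1/6) → f = 419/6
  (0, 9) → f = -99
  (236/27, 302/27) → f = -962/27

At the optimal vertex, -4u - 8v = -30 and -7u + v = -50.
Solving simultaneously gives u = 43/6, v = 1/6.

u = 43/6, v = 1/6, maximum f = 419/6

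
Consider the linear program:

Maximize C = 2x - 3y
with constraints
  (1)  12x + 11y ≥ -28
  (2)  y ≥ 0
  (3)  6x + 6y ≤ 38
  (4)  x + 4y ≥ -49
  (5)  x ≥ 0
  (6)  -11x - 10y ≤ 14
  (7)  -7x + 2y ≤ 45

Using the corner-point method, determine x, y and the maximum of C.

x = 19/3, y = 0, maximum C = 38/3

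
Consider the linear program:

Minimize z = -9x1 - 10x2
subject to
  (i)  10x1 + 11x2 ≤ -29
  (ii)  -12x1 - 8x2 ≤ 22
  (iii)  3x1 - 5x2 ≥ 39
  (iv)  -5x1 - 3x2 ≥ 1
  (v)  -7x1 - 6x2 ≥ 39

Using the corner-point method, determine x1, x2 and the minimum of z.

x1 = 45/4, x2 = -157/8, minimum z = 95

Feasible corners and z = -9x1 - 10x2:
  (29/2, -49/2) → z = 229/2
  (45/4, -157/8) → z = 95
  (37/3, -188/9) → z = 881/9

The optimum lies where -12x1 - 8x2 = 22 and -7x1 - 6x2 = 39.
Solving simultaneously gives x1 = 45/4, x2 = -157/8.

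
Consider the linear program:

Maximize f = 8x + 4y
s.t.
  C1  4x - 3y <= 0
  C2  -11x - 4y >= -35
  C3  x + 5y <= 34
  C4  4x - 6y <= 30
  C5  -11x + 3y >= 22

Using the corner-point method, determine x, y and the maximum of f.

The feasible region is unbounded (it extends along (-5, 1), (-3, -2)), but f strictly decreases along every unbounded feasible direction, so there is no improving ray and the maximum is attained at a vertex.

x = -4/29, y = 198/29, maximum f = 760/29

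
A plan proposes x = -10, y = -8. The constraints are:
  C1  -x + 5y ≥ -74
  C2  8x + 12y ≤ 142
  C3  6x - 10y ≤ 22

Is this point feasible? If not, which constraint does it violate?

C1: -30 ≥ -74 ✓
C2: -176 ≤ 142 ✓
C3: 20 ≤ 22 ✓

feasible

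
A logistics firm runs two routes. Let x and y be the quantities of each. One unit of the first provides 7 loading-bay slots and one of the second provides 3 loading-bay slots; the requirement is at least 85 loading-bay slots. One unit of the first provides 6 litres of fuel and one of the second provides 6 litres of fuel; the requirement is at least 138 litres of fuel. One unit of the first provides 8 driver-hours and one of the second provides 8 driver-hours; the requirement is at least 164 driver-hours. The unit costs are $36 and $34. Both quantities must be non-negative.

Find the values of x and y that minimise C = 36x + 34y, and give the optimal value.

x = 4, y = 19, minimum C = 790

Corner points and C = 36x + 34y:
  (0, 85/3) → C = 2890/3
  (23, 0) → C = 828
  (4, 19) → C = 790
The feasible region is unbounded (it extends along (0, 1), (1, 0)), but C strictly increases along every unbounded feasible direction, so there is no improving ray and the minimum is attained at a vertex.

At the optimal vertex, 7x + 3y = 85 and 6x + 6y = 138.
Solving simultaneously gives x = 4, y = 19.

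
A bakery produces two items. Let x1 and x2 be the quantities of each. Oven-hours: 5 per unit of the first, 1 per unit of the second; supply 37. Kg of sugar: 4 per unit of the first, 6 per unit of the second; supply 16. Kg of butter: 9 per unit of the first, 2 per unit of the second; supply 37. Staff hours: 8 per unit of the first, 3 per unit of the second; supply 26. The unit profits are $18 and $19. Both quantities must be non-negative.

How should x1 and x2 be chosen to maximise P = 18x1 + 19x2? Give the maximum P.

Vertices and P = 18x1 + 19x2:
  (0, 0) → P = 0
  (0, 8/3) → P = 152/3
  (13/4, 0) → P = 117/2
  (3, 2/3) → P = 200/3

x1 = 3, x2 = 2/3, maximum P = 200/3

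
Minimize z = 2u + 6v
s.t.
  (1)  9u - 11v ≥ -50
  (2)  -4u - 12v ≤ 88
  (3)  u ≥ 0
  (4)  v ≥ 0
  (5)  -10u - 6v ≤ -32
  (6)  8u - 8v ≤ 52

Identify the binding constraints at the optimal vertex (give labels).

Feasible corners and z = 2u + 6v:
  (13/41, 197/41) → z = 1208/41
  (243/4, 217/4) → z = 447
  (16/5, 0) → z = 32/5
  (13/2, 0) → z = 13

The minimum is at (16/5, 0). Substituting into each constraint, equality holds for (4) and (5); the remaining constraints have slack.

(4) and (5)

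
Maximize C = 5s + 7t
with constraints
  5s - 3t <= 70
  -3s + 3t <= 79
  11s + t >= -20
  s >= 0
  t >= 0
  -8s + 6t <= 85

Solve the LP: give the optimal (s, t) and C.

s = 149/2, t = 605/6, maximum C = 3235/3

Extreme points and C = 5s + 7t:
  (149/2, 605/6) → C = 3235/3
  (14, 0) → C = 70
  (73/2, 377/6) → C = 1867/3
  (0, 0) → C = 0
  (0, 85/6) → C = 595/6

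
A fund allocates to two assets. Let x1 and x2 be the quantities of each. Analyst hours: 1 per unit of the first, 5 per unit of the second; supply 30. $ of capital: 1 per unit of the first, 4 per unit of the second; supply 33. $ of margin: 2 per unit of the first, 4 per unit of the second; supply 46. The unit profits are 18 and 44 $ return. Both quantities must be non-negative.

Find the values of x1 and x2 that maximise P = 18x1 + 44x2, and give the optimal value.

x1 = 55/3, x2 = 7/3, maximum P = 1298/3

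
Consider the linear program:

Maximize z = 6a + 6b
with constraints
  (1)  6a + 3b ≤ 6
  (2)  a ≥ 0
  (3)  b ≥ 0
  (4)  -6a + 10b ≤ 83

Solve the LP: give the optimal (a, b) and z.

Corner points and z = 6a + 6b:
  (0, 2) → z = 12
  (1, 0) → z = 6
  (0, 0) → z = 0

The optimum lies where 6a + 3b = 6 and a = 0.
Solving simultaneously gives a = 0, b = 2.

a = 0, b = 2, maximum z = 12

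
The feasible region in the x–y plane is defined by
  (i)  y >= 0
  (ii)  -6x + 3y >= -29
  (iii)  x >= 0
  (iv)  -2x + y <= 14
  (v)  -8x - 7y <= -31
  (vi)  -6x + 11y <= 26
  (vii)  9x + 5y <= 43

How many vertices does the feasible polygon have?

The feasible vertices (each the meet of two boundaries and inside every other half-plane) are:
  (31/8, 0)
  (43/9, 0)
  (159/130, 197/65)
  (343/129, 164/43)

4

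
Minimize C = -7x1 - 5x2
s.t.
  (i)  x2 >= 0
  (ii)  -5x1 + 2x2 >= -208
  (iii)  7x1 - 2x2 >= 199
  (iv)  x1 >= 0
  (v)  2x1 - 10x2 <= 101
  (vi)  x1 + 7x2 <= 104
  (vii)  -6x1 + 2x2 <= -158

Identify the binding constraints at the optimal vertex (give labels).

(ii) and (vi)

Extreme points and C = -7x1 - 5x2:
  (208/5, 0) → C = -1456/5
  (199/7, 0) → C = -199
  (1664/37, 312/37) → C = -13208/37
  (1601/51, 529/51) → C = -13852/51

The minimum is at (1664/37, 312/37). Substituting into each constraint, equality holds for (ii) and (vi); the remaining constraints have slack.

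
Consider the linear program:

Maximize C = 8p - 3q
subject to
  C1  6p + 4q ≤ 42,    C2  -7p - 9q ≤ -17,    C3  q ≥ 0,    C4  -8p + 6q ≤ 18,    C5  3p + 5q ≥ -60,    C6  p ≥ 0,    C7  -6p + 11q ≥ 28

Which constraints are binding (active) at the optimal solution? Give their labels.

Extreme points and C = 8p - 3q:
  (45/17, 111/17) → C = 27/17
  (35/9, 14/3) → C = 154/9
  (0, 3) → C = -9
  (0, 28/11) → C = -84/11

The maximum is at (35/9, 14/3). Substituting into each constraint, equality holds for C1 and C7; the remaining constraints have slack.

C1 and C7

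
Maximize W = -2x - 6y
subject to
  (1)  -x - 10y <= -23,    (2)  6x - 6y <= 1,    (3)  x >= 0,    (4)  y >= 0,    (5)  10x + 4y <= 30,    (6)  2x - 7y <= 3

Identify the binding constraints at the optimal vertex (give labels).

(1) and (3)

Extreme points and W = -2x - 6y:
  (0, 23/10) → W = -69/5
  (13/6, 25/12) → W = -101/6
  (0, 15/2) → W = -45

The maximum is at (0, 23/10). Substituting into each constraint, equality holds for (1) and (3); the remaining constraints have slack.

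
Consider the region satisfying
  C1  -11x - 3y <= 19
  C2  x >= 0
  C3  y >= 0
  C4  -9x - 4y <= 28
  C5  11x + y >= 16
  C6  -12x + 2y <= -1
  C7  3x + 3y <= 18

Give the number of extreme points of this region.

3

Of the 21 pairwise boundary intersections, those satisfying every inequality are:
  (16/11, 0)
  (6, 0)
  (1, 5)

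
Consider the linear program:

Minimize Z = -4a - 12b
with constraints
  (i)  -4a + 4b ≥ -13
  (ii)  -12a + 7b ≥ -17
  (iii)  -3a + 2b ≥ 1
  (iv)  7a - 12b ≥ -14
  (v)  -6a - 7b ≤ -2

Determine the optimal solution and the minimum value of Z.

a = 8/11, b = 35/22, minimum Z = -22

Corner points and Z = -4a - 12b:
  (8/11, 35/22) → Z = -22
  (-1/11, 4/11) → Z = -4
  (-74/121, 98/121) → Z = -80/11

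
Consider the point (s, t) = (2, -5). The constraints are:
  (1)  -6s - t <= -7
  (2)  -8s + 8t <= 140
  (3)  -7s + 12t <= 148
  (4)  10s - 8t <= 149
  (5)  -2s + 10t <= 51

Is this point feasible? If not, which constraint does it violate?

feasible

(1): -7 ≤ -7 ✓
(2): -56 ≤ 140 ✓
(3): -74 ≤ 148 ✓
(4): 60 ≤ 149 ✓
(5): -54 ≤ 51 ✓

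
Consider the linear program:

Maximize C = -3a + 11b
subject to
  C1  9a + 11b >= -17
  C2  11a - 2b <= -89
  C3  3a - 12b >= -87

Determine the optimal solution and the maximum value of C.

Corner points and C = -3a + 11b:
  (-1013/139, 614/139) → C = 9793/139
  (-387/47, 244/47) → C = 3845/47
  (-149/21, 115/21) → C = 1712/21

a = -387/47, b = 244/47, maximum C = 3845/47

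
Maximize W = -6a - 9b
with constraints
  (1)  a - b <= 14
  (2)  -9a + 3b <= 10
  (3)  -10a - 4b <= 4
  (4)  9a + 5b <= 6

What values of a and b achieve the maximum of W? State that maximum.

a = 26/7, b = -72/7, maximum W = 492/7

Feasible corners and W = -6a - 9b:
  (26/7, -72/7) → W = 492/7
  (38/7, -60/7) → W = 312/7
  (-26/33, 32/33) → W = -4
  (-4/9, 2) → W = -46/3

At the optimal vertex, a - b = 14 and -10a - 4b = 4.
Solving simultaneously gives a = 26/7, b = -72/7.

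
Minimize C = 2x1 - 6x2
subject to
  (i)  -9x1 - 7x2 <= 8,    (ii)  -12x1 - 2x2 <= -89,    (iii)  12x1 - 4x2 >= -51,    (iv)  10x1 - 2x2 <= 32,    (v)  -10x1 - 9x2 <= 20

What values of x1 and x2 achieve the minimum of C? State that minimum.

Extreme points and C = 2x1 - 6x2:
  (127/36, 70/3) → C = -2393/18
  (11/2, 23/2) → C = -58
  (115/8, 447/8) → C = -613/2

The binding constraints are 12x1 - 4x2 = -51 and 10x1 - 2x2 = 32.
Solving simultaneously gives x1 = 115/8, x2 = 447/8.

x1 = 115/8, x2 = 447/8, minimum C = -613/2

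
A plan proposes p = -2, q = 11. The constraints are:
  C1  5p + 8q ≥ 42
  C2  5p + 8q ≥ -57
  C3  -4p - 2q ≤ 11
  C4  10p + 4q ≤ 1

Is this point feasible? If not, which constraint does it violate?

not feasible — violates C4

Constraint C4: 10p + 4q = 24, which is not ≤ 1. All other constraints are satisfied.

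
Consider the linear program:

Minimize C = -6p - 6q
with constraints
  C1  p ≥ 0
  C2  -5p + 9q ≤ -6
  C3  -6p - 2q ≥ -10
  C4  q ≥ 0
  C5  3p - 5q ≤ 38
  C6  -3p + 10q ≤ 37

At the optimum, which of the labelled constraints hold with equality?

C2 and C3

Feasible corners and C = -6p - 6q:
  (51/32, 7/32) → C = -87/8
  (6/5, 0) → C = -36/5
  (5/3, 0) → C = -10

The minimum is at (51/32, 7/32). Substituting into each constraint, equality holds for C2 and C3; the remaining constraints have slack.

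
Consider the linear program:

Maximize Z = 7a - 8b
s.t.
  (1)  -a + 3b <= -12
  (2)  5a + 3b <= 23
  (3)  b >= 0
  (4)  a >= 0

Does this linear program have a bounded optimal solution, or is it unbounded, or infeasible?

infeasible

The boundaries -a + 3b = -12 and 5a + 3b = 23 meet at (35/6, -37/18), but that point violates b ≥ 0. Every candidate vertex is excluded by some other constraint, so the feasible region is empty.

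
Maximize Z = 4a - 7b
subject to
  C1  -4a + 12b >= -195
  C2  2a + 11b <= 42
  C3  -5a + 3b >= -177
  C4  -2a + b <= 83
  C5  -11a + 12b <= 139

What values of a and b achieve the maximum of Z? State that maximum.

a = 513/16, b = -89/16, maximum Z = 2675/16

Feasible corners and Z = 4a - 7b:
  (513/16, -89/16) → Z = 2675/16
  (-334/7, -2701/84) → Z = 2875/84
  (2073/61, -144/61) → Z = 9300/61
  (-205/29, 148/29) → Z = -64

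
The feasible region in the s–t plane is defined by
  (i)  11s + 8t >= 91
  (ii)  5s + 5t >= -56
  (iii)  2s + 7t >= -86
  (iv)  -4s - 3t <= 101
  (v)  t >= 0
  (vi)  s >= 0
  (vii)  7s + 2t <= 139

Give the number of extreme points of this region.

4

Intersecting each pair of boundary lines and keeping only the points that satisfy every inequality leaves:
  (91/11, 0)
  (0, 91/8)
  (139/7, 0)
  (0, 139/2)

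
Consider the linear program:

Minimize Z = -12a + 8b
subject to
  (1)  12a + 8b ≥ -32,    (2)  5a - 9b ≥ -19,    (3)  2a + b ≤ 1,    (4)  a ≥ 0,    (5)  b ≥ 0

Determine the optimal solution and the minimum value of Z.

Feasible corners and Z = -12a + 8b:
  (0, 1) → Z = 8
  (1/2, 0) → Z = -6
  (0, 0) → Z = 0

The optimum lies where 2a + b = 1 and b = 0.
Solving simultaneously gives a = 1/2, b = 0.

a = 1/2, b = 0, minimum Z = -6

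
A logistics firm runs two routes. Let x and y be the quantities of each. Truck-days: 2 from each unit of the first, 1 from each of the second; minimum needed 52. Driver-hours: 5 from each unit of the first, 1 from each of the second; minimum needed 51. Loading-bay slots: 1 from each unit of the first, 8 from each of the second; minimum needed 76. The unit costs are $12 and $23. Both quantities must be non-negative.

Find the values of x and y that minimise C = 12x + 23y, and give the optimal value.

x = 68/3, y = 20/3, minimum C = 1276/3

Feasible corners and C = 12x + 23y:
  (0, 52) → C = 1196
  (76, 0) → C = 912
  (68/3, 20/3) → C = 1276/3
The feasible region is unbounded (it extends along (0, 1), (1, 0)), but C strictly increases along every unbounded feasible direction, so there is no improving ray and the minimum is attained at a vertex.

At the optimal vertex, 2x + y = 52 and x + 8y = 76.
Solving simultaneously gives x = 68/3, y = 20/3.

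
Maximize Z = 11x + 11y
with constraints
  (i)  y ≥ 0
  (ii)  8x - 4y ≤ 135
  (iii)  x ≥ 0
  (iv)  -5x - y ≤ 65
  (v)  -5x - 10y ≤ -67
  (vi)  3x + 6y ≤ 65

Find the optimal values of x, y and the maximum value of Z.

Corner points and Z = 11x + 11y:
  (135/8, 0) → Z = 1485/8
  (67/5, 0) → Z = 737/5
  (107/6, 23/12) → Z = 869/4
  (0, 67/10) → Z = 737/10
  (0, 65/6) → Z = 715/6

x = 107/6, y = 23/12, maximum Z = 869/4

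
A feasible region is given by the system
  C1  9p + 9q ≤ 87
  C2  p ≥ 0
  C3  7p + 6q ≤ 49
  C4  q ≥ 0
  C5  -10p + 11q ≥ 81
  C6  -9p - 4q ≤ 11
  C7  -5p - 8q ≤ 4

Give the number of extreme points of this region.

3

Pairwise boundary intersections that survive every other constraint:
  (0, 49/6)
  (0, 81/11)
  (53/137, 1057/137)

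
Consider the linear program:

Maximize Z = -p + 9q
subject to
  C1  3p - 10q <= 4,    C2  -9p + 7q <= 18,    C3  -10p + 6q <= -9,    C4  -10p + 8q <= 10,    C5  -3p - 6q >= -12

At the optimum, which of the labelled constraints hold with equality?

Vertices and Z = -p + 9q:
  (33/41, -13/82) → Z = -183/82
  (3, 1/2) → Z = 3/2
  (21/13, 31/26) → Z = 237/26

The maximum is at (21/13, 31/26). Substituting into each constraint, equality holds for C3 and C5; the remaining constraints have slack.

C3 and C5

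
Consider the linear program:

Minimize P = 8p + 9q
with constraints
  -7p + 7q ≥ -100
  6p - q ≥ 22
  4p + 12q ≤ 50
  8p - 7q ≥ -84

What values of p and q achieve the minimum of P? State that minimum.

The binding constraints are -7p + 7q = -100 and 6p - q = 22.
Solving simultaneously gives p = 54/35, q = -446/35.

p = 54/35, q = -446/35, minimum P = -3582/35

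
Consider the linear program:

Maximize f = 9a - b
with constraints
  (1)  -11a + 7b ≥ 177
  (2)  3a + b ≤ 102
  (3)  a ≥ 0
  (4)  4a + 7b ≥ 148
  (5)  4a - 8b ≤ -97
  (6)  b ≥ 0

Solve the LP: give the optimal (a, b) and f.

a = 537/32, b = 1653/32, maximum f = 795/8

Vertices and f = 9a - b:
  (537/32, 1653/32) → f = 795/8
  (0, 177/7) → f = -177/7
  (0, 102) → f = -102

The binding constraints are -11a + 7b = 177 and 3a + b = 102.
Solving simultaneously gives a = 537/32, b = 1653/32.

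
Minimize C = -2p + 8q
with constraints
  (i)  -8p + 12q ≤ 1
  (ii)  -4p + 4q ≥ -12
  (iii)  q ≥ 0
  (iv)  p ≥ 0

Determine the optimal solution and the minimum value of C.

Feasible corners and C = -2p + 8q:
  (37/4, 25/4) → C = 63/2
  (0, 1/12) → C = 2/3
  (3, 0) → C = -6
  (0, 0) → C = 0

p = 3, q = 0, minimum C = -6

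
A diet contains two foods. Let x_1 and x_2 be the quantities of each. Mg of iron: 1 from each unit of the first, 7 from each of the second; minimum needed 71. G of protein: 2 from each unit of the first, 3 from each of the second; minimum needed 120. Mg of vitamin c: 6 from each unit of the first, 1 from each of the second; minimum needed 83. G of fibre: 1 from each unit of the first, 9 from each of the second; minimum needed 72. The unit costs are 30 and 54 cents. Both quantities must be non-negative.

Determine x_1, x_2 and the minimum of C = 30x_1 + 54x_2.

x_1 = 57, x_2 = 2, minimum C = 1818

Feasible corners and C = 30x_1 + 54x_2:
  (0, 83) → C = 4482
  (72, 0) → C = 2160
  (57, 2) → C = 1818
  (135/2, 1/2) → C = 2052
  (129/16, 277/8) → C = 16893/8
The feasible region is unbounded (it extends along (0, 1), (1, 0)), but C strictly increases along every unbounded feasible direction, so there is no improving ray and the minimum is attained at a vertex.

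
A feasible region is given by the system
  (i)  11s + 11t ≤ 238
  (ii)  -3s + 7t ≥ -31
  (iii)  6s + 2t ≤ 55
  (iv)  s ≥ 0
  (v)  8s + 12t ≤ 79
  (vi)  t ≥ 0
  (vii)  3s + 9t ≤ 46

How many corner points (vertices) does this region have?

The feasible vertices (each the meet of two boundaries and inside every other half-plane) are:
  (251/28, 17/28)
  (55/6, 0)
  (0, 0)
  (0, 46/9)
  (53/12, 131/36)

5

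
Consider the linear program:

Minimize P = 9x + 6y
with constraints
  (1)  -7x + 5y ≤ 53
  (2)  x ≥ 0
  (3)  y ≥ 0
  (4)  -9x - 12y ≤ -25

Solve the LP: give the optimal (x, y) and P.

Feasible corners and P = 9x + 6y:
  (0, 53/5) → P = 318/5
  (0, 25/12) → P = 25/2
  (25/9, 0) → P = 25
The feasible region is unbounded (it extends along (5, 7), (1, 0)), but P strictly increases along every unbounded feasible direction, so there is no improving ray and the minimum is attained at a vertex.

x = 0, y = 25/12, minimum P = 25/2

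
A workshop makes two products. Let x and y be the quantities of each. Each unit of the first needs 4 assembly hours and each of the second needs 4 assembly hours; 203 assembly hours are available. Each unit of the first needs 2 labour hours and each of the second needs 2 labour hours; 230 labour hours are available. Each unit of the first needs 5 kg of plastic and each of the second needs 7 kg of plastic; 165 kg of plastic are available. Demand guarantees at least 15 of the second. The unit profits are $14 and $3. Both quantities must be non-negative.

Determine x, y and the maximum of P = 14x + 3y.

x = 12, y = 15, maximum P = 213

Corner points and P = 14x + 3y:
  (0, 165/7) → P = 495/7
  (0, 15) → P = 45
  (12, 15) → P = 213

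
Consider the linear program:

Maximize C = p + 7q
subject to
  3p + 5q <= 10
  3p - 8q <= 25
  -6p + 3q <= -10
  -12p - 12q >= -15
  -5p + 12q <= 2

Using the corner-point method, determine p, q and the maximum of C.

p = 55/36, q = -5/18, maximum C = -5/12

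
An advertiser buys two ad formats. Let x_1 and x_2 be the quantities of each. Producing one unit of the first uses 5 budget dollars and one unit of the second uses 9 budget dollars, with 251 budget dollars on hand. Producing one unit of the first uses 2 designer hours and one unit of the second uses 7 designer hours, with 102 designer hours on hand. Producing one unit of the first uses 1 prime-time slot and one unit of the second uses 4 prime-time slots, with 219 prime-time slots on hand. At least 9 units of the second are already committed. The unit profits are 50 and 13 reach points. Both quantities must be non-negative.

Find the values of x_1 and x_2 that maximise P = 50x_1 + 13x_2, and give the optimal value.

Corner points and P = 50x_1 + 13x_2:
  (0, 102/7) → P = 1326/7
  (0, 9) → P = 117
  (39/2, 9) → P = 1092

The binding constraints are 2x_1 + 7x_2 = 102 and x_2 = 9.
Solving simultaneously gives x_1 = 39/2, x_2 = 9.

x_1 = 39/2, x_2 = 9, maximum P = 1092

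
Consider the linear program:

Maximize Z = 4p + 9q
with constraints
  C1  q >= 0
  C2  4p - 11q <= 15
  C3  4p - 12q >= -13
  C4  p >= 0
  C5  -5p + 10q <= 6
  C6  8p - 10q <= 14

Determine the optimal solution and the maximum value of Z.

Vertices and Z = 4p + 9q:
  (0, 0) → Z = 0
  (7/4, 0) → Z = 7
  (29/10, 41/20) → Z = 601/20
  (149/28, 20/7) → Z = 47
  (0, 3/5) → Z = 27/5

The binding constraints are 4p - 12q = -13 and 8p - 10q = 14.
Solving simultaneously gives p = 149/28, q = 20/7.

p = 149/28, q = 20/7, maximum Z = 47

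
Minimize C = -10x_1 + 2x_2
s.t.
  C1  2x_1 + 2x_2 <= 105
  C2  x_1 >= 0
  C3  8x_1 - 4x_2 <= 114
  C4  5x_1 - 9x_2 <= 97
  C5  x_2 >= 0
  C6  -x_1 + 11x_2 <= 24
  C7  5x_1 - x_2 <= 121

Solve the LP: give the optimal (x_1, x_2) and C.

Corner points and C = -10x_1 + 2x_2:
  (0, 0) → C = 0
  (0, 24/11) → C = 48/11
  (57/4, 0) → C = -285/2
  (225/14, 51/14) → C = -1074/7

x_1 = 225/14, x_2 = 51/14, minimum C = -1074/7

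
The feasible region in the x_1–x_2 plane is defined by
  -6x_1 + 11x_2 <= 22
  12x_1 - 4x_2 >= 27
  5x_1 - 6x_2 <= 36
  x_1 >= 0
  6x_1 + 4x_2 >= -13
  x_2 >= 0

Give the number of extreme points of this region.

Pairwise boundary intersections that survive every other constraint:
  (385/108, 71/18)
  (528/19, 326/19)
  (9/4, 0)
  (36/5, 0)

4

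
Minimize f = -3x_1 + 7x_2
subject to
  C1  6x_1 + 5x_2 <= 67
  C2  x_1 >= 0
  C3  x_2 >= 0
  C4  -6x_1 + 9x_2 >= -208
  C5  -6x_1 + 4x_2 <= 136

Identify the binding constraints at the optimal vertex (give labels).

Vertices and f = -3x_1 + 7x_2:
  (0, 67/5) → f = 469/5
  (67/6, 0) → f = -67/2
  (0, 0) → f = 0

The minimum is at (67/6, 0). Substituting into each constraint, equality holds for C1 and C3; the remaining constraints have slack.

C1 and C3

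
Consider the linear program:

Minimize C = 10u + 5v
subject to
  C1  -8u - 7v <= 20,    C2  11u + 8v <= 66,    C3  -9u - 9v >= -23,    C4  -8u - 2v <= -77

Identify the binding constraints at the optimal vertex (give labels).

C1 and C4

Extreme points and C = 10u + 5v:
  (622/13, -748/13) → C = 2480/13
  (579/40, -97/5) → C = 191/4
  (410/27, -341/27) → C = 2395/27
  (647/54, -509/54) → C = 3925/54

The minimum is at (579/40, -97/5). Substituting into each constraint, equality holds for C1 and C4; the remaining constraints have slack.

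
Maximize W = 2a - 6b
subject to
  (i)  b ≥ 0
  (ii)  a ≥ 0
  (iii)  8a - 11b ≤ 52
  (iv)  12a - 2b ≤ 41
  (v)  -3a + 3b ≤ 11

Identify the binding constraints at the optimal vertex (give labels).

(i) and (iv)

Extreme points and W = 2a - 6b:
  (0, 0) → W = 0
  (41/12, 0) → W = 41/6
  (0, 11/3) → W = -22
  (29/6, 17/2) → W = -124/3

The maximum is at (41/12, 0). Substituting into each constraint, equality holds for (i) and (iv); the remaining constraints have slack.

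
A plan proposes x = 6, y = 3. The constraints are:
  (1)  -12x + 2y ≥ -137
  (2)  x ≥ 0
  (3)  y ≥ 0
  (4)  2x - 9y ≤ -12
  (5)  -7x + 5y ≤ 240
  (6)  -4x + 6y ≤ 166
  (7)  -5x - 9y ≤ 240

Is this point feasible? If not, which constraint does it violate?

(1): -66 ≥ -137 ✓
(2): 6 ≥ 0 ✓
(3): 3 ≥ 0 ✓
(4): -15 ≤ -12 ✓
(5): -27 ≤ 240 ✓
(6): -6 ≤ 166 ✓
(7): -57 ≤ 240 ✓

feasible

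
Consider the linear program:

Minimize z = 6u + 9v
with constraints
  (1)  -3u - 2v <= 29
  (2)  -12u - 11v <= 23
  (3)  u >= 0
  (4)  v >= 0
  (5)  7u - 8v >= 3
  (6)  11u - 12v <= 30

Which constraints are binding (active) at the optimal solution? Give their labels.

Corner points and z = 6u + 9v:
  (3/7, 0) → z = 18/7
  (30/11, 0) → z = 180/11
  (51, 177/4) → z = 2817/4

The minimum is at (3/7, 0). Substituting into each constraint, equality holds for (4) and (5); the remaining constraints have slack.

(4) and (5)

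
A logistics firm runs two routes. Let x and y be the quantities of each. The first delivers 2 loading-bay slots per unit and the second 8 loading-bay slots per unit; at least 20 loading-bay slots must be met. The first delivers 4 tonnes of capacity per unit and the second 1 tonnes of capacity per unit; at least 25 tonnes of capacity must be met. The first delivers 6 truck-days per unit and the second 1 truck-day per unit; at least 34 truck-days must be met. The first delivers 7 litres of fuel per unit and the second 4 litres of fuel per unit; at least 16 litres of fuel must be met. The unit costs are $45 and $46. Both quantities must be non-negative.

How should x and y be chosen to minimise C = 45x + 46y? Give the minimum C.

x = 6, y = 1, minimum C = 316

The feasible region is unbounded (it extends along (0, 1), (1, 0)), but C strictly increases along every unbounded feasible direction, so there is no improving ray and the minimum is attained at a vertex.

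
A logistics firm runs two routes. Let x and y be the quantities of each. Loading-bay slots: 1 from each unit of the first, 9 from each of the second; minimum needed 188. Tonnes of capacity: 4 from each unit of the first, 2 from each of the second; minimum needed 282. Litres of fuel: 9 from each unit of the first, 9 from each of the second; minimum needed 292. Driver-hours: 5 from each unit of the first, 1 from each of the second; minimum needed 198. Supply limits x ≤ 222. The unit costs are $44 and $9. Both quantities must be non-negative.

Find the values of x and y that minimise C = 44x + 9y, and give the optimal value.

Extreme points and C = 44x + 9y:
  (0, 198) → C = 1782
  (188, 0) → C = 8272
  (222, 0) → C = 9768
  (1081/17, 235/17) → C = 49679/17
  (19, 103) → C = 1763
The feasible region is unbounded (it extends along (0, 1)), but C strictly increases along every unbounded feasible direction, so there is no improving ray and the minimum is attained at a vertex.

The optimum lies where 4x + 2y = 282 and 5x + y = 198.
Solving simultaneously gives x = 19, y = 103.

x = 19, y = 103, minimum C = 1763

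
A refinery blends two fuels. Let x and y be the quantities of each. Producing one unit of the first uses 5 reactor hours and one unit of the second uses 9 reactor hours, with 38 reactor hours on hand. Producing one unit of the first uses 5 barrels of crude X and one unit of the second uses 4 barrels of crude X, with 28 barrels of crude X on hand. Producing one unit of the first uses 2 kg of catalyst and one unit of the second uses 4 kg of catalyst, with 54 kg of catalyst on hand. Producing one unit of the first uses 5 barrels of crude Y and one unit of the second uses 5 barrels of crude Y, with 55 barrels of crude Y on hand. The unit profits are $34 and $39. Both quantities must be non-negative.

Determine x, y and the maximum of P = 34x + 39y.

Vertices and P = 34x + 39y:
  (0, 0) → P = 0
  (0, 38/9) → P = 494/3
  (28/5, 0) → P = 952/5
  (4, 2) → P = 214

The optimum lies where 5x + 9y = 38 and 5x + 4y = 28.
Solving simultaneously gives x = 4, y = 2.

x = 4, y = 2, maximum P = 214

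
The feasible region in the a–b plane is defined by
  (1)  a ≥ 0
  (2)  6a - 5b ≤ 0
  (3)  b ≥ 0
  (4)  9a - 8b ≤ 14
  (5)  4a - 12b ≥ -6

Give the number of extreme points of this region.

Of the 10 pairwise boundary intersections, those satisfying every inequality are:
  (0, 0)
  (0, 1/2)
  (15/26, 9/13)

3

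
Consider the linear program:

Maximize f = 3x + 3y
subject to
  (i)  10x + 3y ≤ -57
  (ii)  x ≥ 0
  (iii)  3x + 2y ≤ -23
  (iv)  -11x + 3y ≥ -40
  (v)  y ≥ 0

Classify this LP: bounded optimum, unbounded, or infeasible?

The boundaries 3x + 2y = -23 and y = 0 meet at (-23/3, 0), but that point violates x ≥ 0. Every candidate vertex is excluded by some other constraint, so the feasible region is empty.

infeasible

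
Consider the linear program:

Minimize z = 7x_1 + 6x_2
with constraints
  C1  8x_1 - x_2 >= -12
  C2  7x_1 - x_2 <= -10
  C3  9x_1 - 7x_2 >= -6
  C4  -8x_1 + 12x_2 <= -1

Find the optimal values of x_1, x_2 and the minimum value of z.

x_1 = -2, x_2 = -4, minimum z = -38

Vertices and z = 7x_1 + 6x_2:
  (-2, -4) → z = -38
  (-78/47, -60/47) → z = -906/47
  (-8/5, -6/5) → z = -92/5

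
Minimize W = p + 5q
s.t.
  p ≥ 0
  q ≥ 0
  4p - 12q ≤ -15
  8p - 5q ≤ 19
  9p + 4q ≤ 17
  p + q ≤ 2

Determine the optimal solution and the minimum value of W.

Feasible corners and W = p + 5q:
  (0, 5/4) → W = 25/4
  (0, 2) → W = 10
  (9/16, 23/16) → W = 31/4

The optimum lies where p = 0 and 4p - 12q = -15.
Solving simultaneously gives p = 0, q = 5/4.

p = 0, q = 5/4, minimum W = 25/4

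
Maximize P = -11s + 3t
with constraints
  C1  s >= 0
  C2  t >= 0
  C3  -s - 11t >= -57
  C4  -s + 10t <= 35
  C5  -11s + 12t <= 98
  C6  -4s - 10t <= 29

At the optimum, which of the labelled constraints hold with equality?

C1 and C4

Vertices and P = -11s + 3t:
  (0, 0) → P = 0
  (0, 7/2) → P = 21/2
  (57, 0) → P = -627
  (185/21, 92/21) → P = -1759/21

The maximum is at (0, 7/2). Substituting into each constraint, equality holds for C1 and C4; the remaining constraints have slack.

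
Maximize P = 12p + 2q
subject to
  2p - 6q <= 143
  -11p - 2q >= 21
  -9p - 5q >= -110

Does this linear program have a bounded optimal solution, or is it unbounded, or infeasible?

Corner points and P = 12p + 2q:
  (16/7, -323/14) → P = -131/7
  (-325/37, 1399/37) → P = -1102/37
The feasible region has finitely many vertices and no improving ray; the maximum is -131/7 at (16/7, -323/14).

bounded optimum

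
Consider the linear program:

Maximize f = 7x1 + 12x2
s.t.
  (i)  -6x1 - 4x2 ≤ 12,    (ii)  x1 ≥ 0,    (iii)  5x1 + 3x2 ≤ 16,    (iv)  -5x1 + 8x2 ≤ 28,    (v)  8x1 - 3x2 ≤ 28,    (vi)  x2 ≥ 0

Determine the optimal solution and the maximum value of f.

Extreme points and f = 7x1 + 12x2:
  (0, 7/2) → f = 42
  (0, 0) → f = 0
  (4/5, 4) → f = 268/5
  (16/5, 0) → f = 112/5

The binding constraints are 5x1 + 3x2 = 16 and -5x1 + 8x2 = 28.
Solving simultaneously gives x1 = 4/5, x2 = 4.

x1 = 4/5, x2 = 4, maximum f = 268/5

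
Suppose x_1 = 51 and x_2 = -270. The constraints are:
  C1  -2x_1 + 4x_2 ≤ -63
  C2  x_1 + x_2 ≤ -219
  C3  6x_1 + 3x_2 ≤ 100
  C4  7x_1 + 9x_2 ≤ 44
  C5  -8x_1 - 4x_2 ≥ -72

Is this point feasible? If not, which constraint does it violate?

C1: -1182 ≤ -63 ✓
C2: -219 ≤ -219 ✓
C3: -504 ≤ 100 ✓
C4: -2073 ≤ 44 ✓
C5: 672 ≥ -72 ✓

feasible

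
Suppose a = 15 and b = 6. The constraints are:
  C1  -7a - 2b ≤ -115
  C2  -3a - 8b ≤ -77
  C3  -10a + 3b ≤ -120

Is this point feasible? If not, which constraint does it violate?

feasible

C1: -117 ≤ -115 ✓
C2: -93 ≤ -77 ✓
C3: -132 ≤ -120 ✓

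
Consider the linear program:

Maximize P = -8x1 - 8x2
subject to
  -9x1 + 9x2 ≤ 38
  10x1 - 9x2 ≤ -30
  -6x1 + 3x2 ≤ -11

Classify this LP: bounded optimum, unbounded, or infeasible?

Extreme points and P = -8x1 - 8x2:
  (8, 110/9) → P = -1456/9
  (71/9, 109/9) → P = -160
  (63/8, 145/12) → P = -479/3
The feasible region has finitely many vertices and no improving ray; the maximum is -479/3 at (63/8, 145/12).

bounded optimum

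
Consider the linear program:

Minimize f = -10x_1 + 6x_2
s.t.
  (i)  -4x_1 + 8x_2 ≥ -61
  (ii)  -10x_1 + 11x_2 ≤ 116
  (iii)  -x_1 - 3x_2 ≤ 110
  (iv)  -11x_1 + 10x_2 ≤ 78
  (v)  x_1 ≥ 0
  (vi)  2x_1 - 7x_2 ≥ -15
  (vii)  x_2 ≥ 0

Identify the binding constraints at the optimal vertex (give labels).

(i) and (vi)

Extreme points and f = -10x_1 + 6x_2:
  (547/12, 91/6) → f = -2189/6
  (61/4, 0) → f = -305/2
  (0, 15/7) → f = 90/7
  (0, 0) → f = 0

The minimum is at (547/12, 91/6). Substituting into each constraint, equality holds for (i) and (vi); the remaining constraints have slack.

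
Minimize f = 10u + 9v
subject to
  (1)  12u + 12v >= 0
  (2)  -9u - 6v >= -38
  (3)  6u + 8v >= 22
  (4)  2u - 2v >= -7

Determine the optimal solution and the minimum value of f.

u = -3/7, v = 43/14, minimum f = 327/14

Feasible corners and f = 10u + 9v:
  (43/9, -5/6) → f = 725/18
  (17/15, 139/30) → f = 1591/30
  (-3/7, 43/14) → f = 327/14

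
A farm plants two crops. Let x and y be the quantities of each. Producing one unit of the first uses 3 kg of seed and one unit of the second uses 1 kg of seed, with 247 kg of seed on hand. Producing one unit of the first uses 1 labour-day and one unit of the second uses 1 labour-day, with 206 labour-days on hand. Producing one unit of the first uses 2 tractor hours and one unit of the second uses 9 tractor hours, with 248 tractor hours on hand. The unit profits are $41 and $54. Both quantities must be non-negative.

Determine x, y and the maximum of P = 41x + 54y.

x = 79, y = 10, maximum P = 3779

The binding constraints are 3x + y = 247 and 2x + 9y = 248.
Solving simultaneously gives x = 79, y = 10.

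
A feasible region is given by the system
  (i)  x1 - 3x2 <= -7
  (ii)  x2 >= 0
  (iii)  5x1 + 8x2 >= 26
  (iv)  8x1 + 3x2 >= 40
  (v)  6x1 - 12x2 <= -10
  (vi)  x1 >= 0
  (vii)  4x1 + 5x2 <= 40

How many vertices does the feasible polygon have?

3

The feasible vertices (each the meet of two boundaries and inside every other half-plane) are:
  (11/3, 32/9)
  (5, 4)
  (20/7, 40/7)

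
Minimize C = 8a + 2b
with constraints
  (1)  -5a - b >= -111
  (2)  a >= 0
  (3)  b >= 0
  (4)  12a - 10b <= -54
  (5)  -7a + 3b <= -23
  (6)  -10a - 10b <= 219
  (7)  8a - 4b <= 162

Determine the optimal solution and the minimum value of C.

Corner points and C = 8a + 2b:
  (528/31, 801/31) → C = 5826/31
  (178/11, 331/11) → C = 2086/11
  (196/17, 327/17) → C = 2222/17

At the optimal vertex, 12a - 10b = -54 and -7a + 3b = -23.
Solving simultaneously gives a = 196/17, b = 327/17.

a = 196/17, b = 327/17, minimum C = 2222/17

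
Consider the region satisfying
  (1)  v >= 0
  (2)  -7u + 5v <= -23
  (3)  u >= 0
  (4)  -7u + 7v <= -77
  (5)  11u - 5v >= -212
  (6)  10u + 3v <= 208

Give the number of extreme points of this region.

Of the 15 pairwise boundary intersections, those satisfying every inequality are:
  (11, 0)
  (104/5, 0)
  (241/13, 98/13)

3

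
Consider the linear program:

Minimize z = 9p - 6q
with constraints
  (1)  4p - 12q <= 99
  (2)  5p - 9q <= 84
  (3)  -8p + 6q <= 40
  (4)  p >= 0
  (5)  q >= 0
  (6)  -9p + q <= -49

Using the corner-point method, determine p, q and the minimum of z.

p = 167/23, q = 376/23, minimum z = -753/23

Feasible corners and z = 9p - 6q:
  (84/5, 0) → z = 756/5
  (167/23, 376/23) → z = -753/23
  (49/9, 0) → z = 49
The feasible region is unbounded (it extends along (3, 4), (9, 5)), but z strictly increases along every unbounded feasible direction, so there is no improving ray and the minimum is attained at a vertex.

The optimum lies where -8p + 6q = 40 and -9p + q = -49.
Solving simultaneously gives p = 167/23, q = 376/23.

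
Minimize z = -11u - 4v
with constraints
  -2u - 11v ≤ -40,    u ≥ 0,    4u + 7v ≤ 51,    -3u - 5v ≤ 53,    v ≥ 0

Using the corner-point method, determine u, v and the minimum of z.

Vertices and z = -11u - 4v:
  (0, 40/11) → z = -160/11
  (281/30, 29/15) → z = -3323/30
  (0, 51/7) → z = -204/7

The binding constraints are -2u - 11v = -40 and 4u + 7v = 51.
Solving simultaneously gives u = 281/30, v = 29/15.

u = 281/30, v = 29/15, minimum z = -3323/30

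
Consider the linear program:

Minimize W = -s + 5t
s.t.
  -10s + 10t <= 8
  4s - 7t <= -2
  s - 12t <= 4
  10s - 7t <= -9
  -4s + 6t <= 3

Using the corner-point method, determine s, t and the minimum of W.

The binding constraints are -10s + 10t = 8 and 4s - 7t = -2.
Solving simultaneously gives s = -6/5, t = -2/5.

s = -6/5, t = -2/5, minimum W = -4/5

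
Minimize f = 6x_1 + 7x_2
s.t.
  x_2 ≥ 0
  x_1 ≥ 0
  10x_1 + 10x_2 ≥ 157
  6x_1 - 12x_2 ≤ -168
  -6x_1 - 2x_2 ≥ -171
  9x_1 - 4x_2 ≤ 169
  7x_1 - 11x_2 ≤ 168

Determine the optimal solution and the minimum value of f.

Extreme points and f = 6x_1 + 7x_2:
  (0, 157/10) → f = 1099/10
  (0, 171/2) → f = 1197/2
  (17/15, 437/30) → f = 3263/30
  (143/7, 339/14) → f = 4089/14

The binding constraints are 10x_1 + 10x_2 = 157 and 6x_1 - 12x_2 = -168.
Solving simultaneously gives x_1 = 17/15, x_2 = 437/30.

x_1 = 17/15, x_2 = 437/30, minimum f = 3263/30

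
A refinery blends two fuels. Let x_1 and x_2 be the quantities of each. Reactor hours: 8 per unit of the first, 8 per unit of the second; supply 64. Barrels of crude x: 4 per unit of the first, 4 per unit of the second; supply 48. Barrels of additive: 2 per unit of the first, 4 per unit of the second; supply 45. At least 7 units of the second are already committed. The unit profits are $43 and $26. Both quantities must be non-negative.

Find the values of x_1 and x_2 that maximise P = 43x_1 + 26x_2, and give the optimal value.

x_1 = 1, x_2 = 7, maximum P = 225

Corner points and P = 43x_1 + 26x_2:
  (0, 8) → P = 208
  (0, 7) → P = 182
  (1, 7) → P = 225

At the optimal vertex, 8x_1 + 8x_2 = 64 and x_2 = 7.
Solving simultaneously gives x_1 = 1, x_2 = 7.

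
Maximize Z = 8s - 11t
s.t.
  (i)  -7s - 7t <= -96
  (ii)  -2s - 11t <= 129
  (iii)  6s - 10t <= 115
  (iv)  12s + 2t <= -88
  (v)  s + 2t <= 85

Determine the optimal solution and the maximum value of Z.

s = -404/35, t = 884/35, maximum Z = -12956/35

Vertices and Z = 8s - 11t:
  (-404/35, 884/35) → Z = -12956/35
  (-403/7, 499/7) → Z = -8713/7
  (-173/11, 554/11) → Z = -7478/11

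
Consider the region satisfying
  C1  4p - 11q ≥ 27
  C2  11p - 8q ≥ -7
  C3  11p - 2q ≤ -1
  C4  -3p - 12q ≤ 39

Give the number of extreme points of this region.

3

Pairwise boundary intersections that survive every other constraint:
  (-65/113, -301/113)
  (-35/27, -79/27)
  (-15/23, -71/23)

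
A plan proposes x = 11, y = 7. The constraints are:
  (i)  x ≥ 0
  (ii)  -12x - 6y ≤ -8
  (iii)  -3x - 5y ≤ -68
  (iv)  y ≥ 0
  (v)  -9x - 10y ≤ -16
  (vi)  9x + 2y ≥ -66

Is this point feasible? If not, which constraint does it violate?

feasible

(i): 11 ≥ 0 ✓
(ii): -174 ≤ -8 ✓
(iii): -68 ≤ -68 ✓
(iv): 7 ≥ 0 ✓
(v): -169 ≤ -16 ✓
(vi): 113 ≥ -66 ✓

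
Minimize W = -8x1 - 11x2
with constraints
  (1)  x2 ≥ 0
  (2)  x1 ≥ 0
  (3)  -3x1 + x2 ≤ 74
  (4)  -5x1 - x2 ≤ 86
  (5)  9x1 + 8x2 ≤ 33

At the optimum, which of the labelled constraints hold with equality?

(2) and (5)

Extreme points and W = -8x1 - 11x2:
  (0, 0) → W = 0
  (11/3, 0) → W = -88/3
  (0, 33/8) → W = -363/8

The minimum is at (0, 33/8). Substituting into each constraint, equality holds for (2) and (5); the remaining constraints have slack.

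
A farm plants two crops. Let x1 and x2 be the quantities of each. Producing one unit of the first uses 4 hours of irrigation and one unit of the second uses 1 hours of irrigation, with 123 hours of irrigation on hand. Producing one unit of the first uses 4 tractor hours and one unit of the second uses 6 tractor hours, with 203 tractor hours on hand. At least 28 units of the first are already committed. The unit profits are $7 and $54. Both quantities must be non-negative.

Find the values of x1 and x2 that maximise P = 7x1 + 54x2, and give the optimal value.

x1 = 28, x2 = 11, maximum P = 790

Vertices and P = 7x1 + 54x2:
  (123/4, 0) → P = 861/4
  (28, 0) → P = 196
  (28, 11) → P = 790

At the optimal vertex, 4x1 + x2 = 123 and x1 = 28.
Solving simultaneously gives x1 = 28, x2 = 11.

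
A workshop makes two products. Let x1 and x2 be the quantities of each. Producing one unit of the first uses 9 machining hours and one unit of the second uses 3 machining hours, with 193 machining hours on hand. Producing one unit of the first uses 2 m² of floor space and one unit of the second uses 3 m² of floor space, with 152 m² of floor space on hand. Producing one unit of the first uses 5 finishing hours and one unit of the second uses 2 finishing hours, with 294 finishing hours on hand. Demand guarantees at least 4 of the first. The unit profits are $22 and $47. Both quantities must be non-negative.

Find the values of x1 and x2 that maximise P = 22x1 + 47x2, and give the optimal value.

Extreme points and P = 22x1 + 47x2:
  (193/9, 0) → P = 4246/9
  (4, 0) → P = 88
  (41/7, 982/21) → P = 6980/3
  (4, 48) → P = 2344

At the optimal vertex, 2x1 + 3x2 = 152 and x1 = 4.
Solving simultaneously gives x1 = 4, x2 = 48.

x1 = 4, x2 = 48, maximum P = 2344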